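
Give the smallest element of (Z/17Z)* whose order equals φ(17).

φ(17) = 17 − 1 = 16 = 2^4.
g is a primitive root iff g^(16/q) ≢ 1 (mod 17) for each prime q ∈ {2}.
g = 2: 2^8 ≡ 1 — hits 1, so not a primitive root.
g = 3: 3^8 ≡ 16 — none is 1, so 3 is a primitive root.
Hence the least primitive root of 17 is 3.

3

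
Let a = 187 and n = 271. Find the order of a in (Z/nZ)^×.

5

By Lagrange's theorem, ord_271(187) divides φ(271) = 271 − 1 = 270 = 2 · 3^3 · 5.
Divisors of 270: 1, 2, 3, 5, 6, 9, 10, 15, 18, 27, 30, 45, 54, 90, 135, 270.
Compute 187^d (mod 271) for the divisors d until we hit 1:
187^1 ≡ 187
187^2 ≡ 10
187^3 ≡ 244
187^5 ≡ 1
The smallest such exponent is 5, so the order of 187 is 5.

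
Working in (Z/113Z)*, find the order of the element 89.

112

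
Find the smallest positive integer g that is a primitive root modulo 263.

φ(263) = 263 − 1 = 262 = 2 · 131.
g is a primitive root iff g^(262/q) ≢ 1 (mod 263) for each prime q ∈ {2, 131}.
g = 2: 2^131 ≡ 1 — hits 1, so not a primitive root.
g = 3: 3^131 ≡ 1 — hits 1, so not a primitive root.
g = 4: 4^131 ≡ 1 — hits 1, so not a primitive root.
g = 5: 5^131 ≡ 262; 5^2 ≡ 25 — none is 1, so 5 is a primitive root.
So 5 is the smallest generator of (Z/263Z)^×.

5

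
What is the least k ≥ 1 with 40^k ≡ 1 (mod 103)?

102

Since 40 ∈ (Z/103Z)^×, its order divides φ(103) = 103 − 1 = 102 = 2 · 3 · 17.
Divisors of 102: 1, 2, 3, 6, 17, 34, 51, 102.
Evaluate successive powers at the divisors of 102:
40^1 ≡ 40
40^2 ≡ 55
40^3 ≡ 37
40^6 ≡ 30
40^17 ≡ 57
40^34 ≡ 56
40^51 ≡ 102
40^102 ≡ 1
So ord_103(40) = 102.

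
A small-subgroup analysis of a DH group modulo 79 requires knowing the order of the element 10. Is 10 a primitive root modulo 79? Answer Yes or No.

No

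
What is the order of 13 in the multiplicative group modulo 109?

ord(13) | φ(109) = 109 − 1 = 108 = 2^2 · 3^3.
Divisors of 108: 1, 2, 3, 4, 6, 9, 12, 18, 27, 36, 54, 108.
Evaluate successive powers at the divisors of 108:
13^1 ≡ 13 (mod 109)
13^2 ≡ 60 (mod 109)
13^3 ≡ 17 (mod 109)
13^4 ≡ 3 (mod 109)
13^6 ≡ 71 (mod 109)
13^9 ≡ 8 (mod 109)
13^12 ≡ 27 (mod 109)
13^18 ≡ 64 (mod 109)
13^27 ≡ 76 (mod 109)
13^36 ≡ 63 (mod 109)
13^54 ≡ 108 (mod 109)
13^108 ≡ 1 (mod 109) ✓
The smallest such exponent is 108, so the order of 13 is 108.

108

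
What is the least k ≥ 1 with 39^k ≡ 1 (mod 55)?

By Lagrange's theorem, ord_55(39) divides φ(55) = φ(5·11) = (5−1)·(11−1) = 4·10 = 40 = 2^3 · 5.
Divisors of 40: 1, 2, 4, 5, 8, 10, 20, 40.
Evaluate successive powers at the divisors of 40:
39^1 ≡ 39 (mod 55)
39^2 ≡ 36 (mod 55)
39^4 ≡ 31 (mod 55)
39^5 ≡ 54 (mod 55)
39^8 ≡ 26 (mod 55)
39^10 ≡ 1 (mod 55) ✓
Hence ord(39) = 10.

10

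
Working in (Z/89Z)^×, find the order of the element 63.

88

ord(63) | φ(89) = 89 − 1 = 88 = 2^3 · 11.
Divisors of 88: 1, 2, 4, 8, 11, 22, 44, 88.
Evaluate successive powers at the divisors of 88:
63^1 ≡ 63
63^2 ≡ 53
63^4 ≡ 50
63^8 ≡ 8
63^11 ≡ 12
63^22 ≡ 55
63^44 ≡ 88
63^88 ≡ 1
The smallest such exponent is 88, so the order of 63 is 88.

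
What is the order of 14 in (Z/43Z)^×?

The order of 14 must divide φ(43) = 43 − 1 = 42 = 2 · 3 · 7.
Divisors of 42: 1, 2, 3, 6, 7, 14, 21, 42.
Compute 14^d (mod 43) for the divisors d until we hit 1:
14^1 ≡ 14 (mod 43)
14^2 ≡ 24 (mod 43)
14^3 ≡ 35 (mod 43)
14^6 ≡ 21 (mod 43)
14^7 ≡ 36 (mod 43)
14^14 ≡ 6 (mod 43)
14^21 ≡ 1 (mod 43) ✓
Hence ord(14) = 21.

21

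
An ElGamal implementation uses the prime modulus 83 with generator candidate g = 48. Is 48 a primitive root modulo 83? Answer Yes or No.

φ(83) = 83 − 1 = 82 = 2 · 41.
48 is a primitive root mod 83 iff 48^(φ(83)/q) ≢ 1 for every prime q | φ(83), i.e. q ∈ {2, 41}.
48^41 ≡ 1 (mod 83)  [q = 2: ≡ 1 ✗]
48^2 ≡ 63 (mod 83)  [q = 41: ≢ 1 ✓]
48^41 ≡ 1 shows ord(48) | 41, strictly less than φ(83); not a primitive root.

No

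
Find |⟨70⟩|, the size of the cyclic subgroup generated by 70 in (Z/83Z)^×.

ord(70) | φ(83) = 83 − 1 = 82 = 2 · 41.
Divisors of 82: 1, 2, 41, 82.
Evaluate successive powers at the divisors of 82:
70^1 ≡ 70
70^2 ≡ 3
70^41 ≡ 1
Therefore the multiplicative order of 70 modulo 83 is 41.

41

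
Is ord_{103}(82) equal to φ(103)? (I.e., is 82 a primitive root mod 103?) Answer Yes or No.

No

φ(103) = 103 − 1 = 102 = 2 · 3 · 17.
It suffices to check that the order of 82 is not a proper divisor of 102: compute 82^(102/q) for q ∈ {2, 3, 17}.
82^51 ≡ 1 (mod 103)  [q = 2: ≡ 1 ✗]
82^34 ≡ 56 (mod 103)  [q = 3: ≢ 1 ✓]
82^6 ≡ 81 (mod 103)  [q = 17: ≢ 1 ✓]
82^51 ≡ 1 shows ord(82) | 51, strictly less than φ(103); not a primitive root.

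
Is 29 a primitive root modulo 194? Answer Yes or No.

φ(194) = φ(2)·φ(97) = 1·96 = 96 = 2^5 · 3.
An element g generates (Z/194Z)^× iff g^(96/q) ≢ 1 (mod 194) for each prime q ∈ {2, 3}.
29^48 ≡ 193 (mod 194)  [q = 2: ≢ 1 ✓]
29^32 ≡ 35 (mod 194)  [q = 3: ≢ 1 ✓]
Every test exponent gives a nontrivial residue, hence 29 generates the full group.

Yes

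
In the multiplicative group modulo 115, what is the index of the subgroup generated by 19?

4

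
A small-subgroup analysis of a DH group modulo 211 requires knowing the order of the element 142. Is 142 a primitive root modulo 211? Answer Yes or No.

Yes

φ(211) = 211 − 1 = 210 = 2 · 3 · 5 · 7.
142 is a primitive root mod 211 iff 142^(φ(211)/q) ≢ 1 for every prime q | φ(211), i.e. q ∈ {2, 3, 5, 7}.
142^105 ≡ 210 (mod 211)  [q = 2: ≢ 1 ✓]
142^70 ≡ 196 (mod 211)  [q = 3: ≢ 1 ✓]
142^42 ≡ 71 (mod 211)  [q = 5: ≢ 1 ✓]
142^30 ≡ 171 (mod 211)  [q = 7: ≢ 1 ✓]
Every test exponent gives a nontrivial residue, hence 142 generates the full group.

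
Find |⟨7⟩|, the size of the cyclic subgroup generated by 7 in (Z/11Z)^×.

ord(7) | φ(11) = 11 − 1 = 10 = 2 · 5.
Divisors of 10: 1, 2, 5, 10.
Evaluate successive powers at the divisors of 10:
7^1 ≡ 7 (mod 11)
7^2 ≡ 5 (mod 11)
7^5 ≡ 10 (mod 11)
7^10 ≡ 1 (mod 11) ✓
Therefore the multiplicative order of 7 modulo 11 is 10.

10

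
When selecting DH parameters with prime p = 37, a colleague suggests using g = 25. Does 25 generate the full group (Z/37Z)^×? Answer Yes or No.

No

φ(37) = 37 − 1 = 36 = 2^2 · 3^2.
It suffices to check that the order of 25 is not a proper divisor of 36: compute 25^(36/q) for q ∈ {2, 3}.
25^18 ≡ 1 (mod 37)  [q = 2: ≡ 1 ✗]
25^12 ≡ 26 (mod 37)  [q = 3: ≢ 1 ✓]
The check at q = 2 fails, so 25 generates a proper subgroup.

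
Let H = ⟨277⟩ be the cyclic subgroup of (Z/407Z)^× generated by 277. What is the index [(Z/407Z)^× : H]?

Since 277 ∈ (Z/407Z)^×, its order divides φ(407) = φ(11·37) = (11−1)·(37−1) = 10·36 = 360 = 2^3 · 3^2 · 5.
Divisors of 360: 1, 2, 3, 4, 5, 6, 8, 9, 10, 12, 15, 18, 20, 24, 30, 36, 40, 45, 60, 72, 90, 120, 180, 360.
Compute 277^d (mod 407) for the divisors d until we hit 1:
277^1 ≡ 277
277^2 ≡ 213
277^3 ≡ 393
277^4 ≡ 192
277^5 ≡ 274
277^6 ≡ 196
277^8 ≡ 234
277^9 ≡ 105
277^10 ≡ 188
277^12 ≡ 158
277^15 ≡ 230
277^18 ≡ 36
277^20 ≡ 342
277^24 ≡ 137
277^30 ≡ 397
277^36 ≡ 75
277^40 ≡ 155
277^45 ≡ 142
277^60 ≡ 100
277^72 ≡ 334
277^90 ≡ 221
277^120 ≡ 232
277^180 ≡ 1
So ord_407(277) = 180, hence |⟨277⟩| = 180.
[(Z/407Z)^× : ⟨277⟩] = 360/180 = 2.

2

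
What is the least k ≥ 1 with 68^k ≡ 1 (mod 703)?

By Lagrange's theorem, ord_703(68) divides φ(703) = φ(19·37) = (19−1)·(37−1) = 18·36 = 648 = 2^3 · 3^4.
Divisors of 648: 1, 2, 3, 4, 6, 8, 9, 12, 18, 24, 27, 36, 54, 72, 81, 108, 162, 216, 324, 648.
Check 68^d mod 703 for each divisor in increasing order:
68^1 ≡ 68 (mod 703)
68^2 ≡ 406 (mod 703)
68^3 ≡ 191 (mod 703)
68^4 ≡ 334 (mod 703)
68^6 ≡ 628 (mod 703)
68^8 ≡ 482 (mod 703)
68^9 ≡ 438 (mod 703)
68^12 ≡ 1 (mod 703) ✓
So ord_703(68) = 12.

12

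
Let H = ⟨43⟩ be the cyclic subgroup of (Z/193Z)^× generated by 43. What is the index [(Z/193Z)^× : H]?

24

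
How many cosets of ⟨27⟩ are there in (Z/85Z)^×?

4

Since 27 ∈ (Z/85Z)^×, its order divides φ(85) = φ(5·17) = (5−1)·(17−1) = 4·16 = 64 = 2^6.
Divisors of 64: 1, 2, 4, 8, 16, 32, 64.
Evaluate successive powers at the divisors of 64:
27^1 ≡ 27
27^2 ≡ 49
27^4 ≡ 21
27^8 ≡ 16
27^16 ≡ 1
So ord_85(27) = 16, hence |⟨27⟩| = 16.
[(Z/85Z)^× : ⟨27⟩] = 64/16 = 4.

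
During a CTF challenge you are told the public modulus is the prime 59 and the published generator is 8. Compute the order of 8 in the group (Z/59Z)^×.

58

Since 8 ∈ (Z/59Z)^×, its order divides φ(59) = 59 − 1 = 58 = 2 · 29.
Divisors of 58: 1, 2, 29, 58.
Evaluate successive powers at the divisors of 58:
8^1 ≡ 8
8^2 ≡ 5
8^29 ≡ 58
8^58 ≡ 1
The smallest such exponent is 58, so the order of 8 is 58.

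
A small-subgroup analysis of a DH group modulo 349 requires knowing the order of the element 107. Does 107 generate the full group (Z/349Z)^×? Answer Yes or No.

Yes

φ(349) = 349 − 1 = 348 = 2^2 · 3 · 29.
107 is a primitive root mod 349 iff 107^(φ(349)/q) ≢ 1 for every prime q | φ(349), i.e. q ∈ {2, 3, 29}.
107^174 ≡ 348 (mod 349)  [q = 2: ≢ 1 ✓]
107^116 ≡ 226 (mod 349)  [q = 3: ≢ 1 ✓]
107^12 ≡ 289 (mod 349)  [q = 29: ≢ 1 ✓]
All checks pass, so 107 has order 348 and is a primitive root modulo 349.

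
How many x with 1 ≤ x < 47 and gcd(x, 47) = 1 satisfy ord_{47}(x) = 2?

1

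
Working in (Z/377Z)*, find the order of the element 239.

28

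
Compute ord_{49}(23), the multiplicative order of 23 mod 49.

By Lagrange's theorem, ord_49(23) divides φ(49) = φ(7^2) = 7·(7−1) = 42 = 2 · 3 · 7.
Divisors of 42: 1, 2, 3, 6, 7, 14, 21, 42.
Check 23^d mod 49 for each divisor in increasing order:
23^1 ≡ 23 (mod 49)
23^2 ≡ 39 (mod 49)
23^3 ≡ 15 (mod 49)
23^6 ≡ 29 (mod 49)
23^7 ≡ 30 (mod 49)
23^14 ≡ 18 (mod 49)
23^21 ≡ 1 (mod 49) ✓
So ord_49(23) = 21.

21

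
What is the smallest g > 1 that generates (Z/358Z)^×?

7

φ(358) = φ(2)·φ(179) = 1·178 = 178 = 2 · 89.
g is a primitive root iff g^(178/q) ≢ 1 (mod 358) for each prime q ∈ {2, 89}.
g = 2: gcd(2, 358) = 2 > 1, not a unit — skip.
g = 3: 3^89 ≡ 1 — hits 1, so not a primitive root.
g = 4: gcd(4, 358) = 2 > 1, not a unit — skip.
g = 5: 5^89 ≡ 1 — hits 1, so not a primitive root.
g = 6: gcd(6, 358) = 2 > 1, not a unit — skip.
g = 7: 7^89 ≡ 357; 7^2 ≡ 49 — none is 1, so 7 is a primitive root.
So 7 is the smallest generator of (Z/358Z)^×.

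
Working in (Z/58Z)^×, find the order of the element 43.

28

By Lagrange's theorem, ord_58(43) divides φ(58) = φ(2)·φ(29) = 1·28 = 28 = 2^2 · 7.
Divisors of 28: 1, 2, 4, 7, 14, 28.
Compute 43^d (mod 58) for the divisors d until we hit 1:
43^1 ≡ 43
43^2 ≡ 51
43^4 ≡ 49
43^7 ≡ 41
43^14 ≡ 57
43^28 ≡ 1
Therefore the multiplicative order of 43 modulo 58 is 28.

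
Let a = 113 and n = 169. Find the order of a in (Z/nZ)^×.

39

ord(113) | φ(169) = φ(13^2) = 13·(13−1) = 156 = 2^2 · 3 · 13.
Divisors of 156: 1, 2, 3, 4, 6, 12, 13, 26, 39, 52, 78, 156.
Test each divisor d:
113^1 ≡ 113 (mod 169)
113^2 ≡ 94 (mod 169)
113^3 ≡ 144 (mod 169)
113^4 ≡ 48 (mod 169)
113^6 ≡ 118 (mod 169)
113^12 ≡ 66 (mod 169)
113^13 ≡ 22 (mod 169)
113^26 ≡ 146 (mod 169)
113^39 ≡ 1 (mod 169) ✓
The smallest such exponent is 39, so the order of 113 is 39.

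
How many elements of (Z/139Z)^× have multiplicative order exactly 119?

0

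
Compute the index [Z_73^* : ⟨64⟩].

24

ord(64) | φ(73) = 73 − 1 = 72 = 2^3 · 3^2.
Divisors of 72: 1, 2, 3, 4, 6, 8, 9, 12, 18, 24, 36, 72.
Check 64^d mod 73 for each divisor in increasing order:
64^1 ≡ 64 (mod 73)
64^2 ≡ 8 (mod 73)
64^3 ≡ 1 (mod 73) ✓
The order of 64 is 3, so the subgroup it generates has 3 elements.
[(Z/73Z)^× : ⟨64⟩] = 72/3 = 24.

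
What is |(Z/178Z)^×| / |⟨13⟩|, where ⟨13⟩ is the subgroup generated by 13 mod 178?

The order of 13 must divide φ(178) = φ(2)·φ(89) = 1·88 = 88 = 2^3 · 11.
Divisors of 88: 1, 2, 4, 8, 11, 22, 44, 88.
Test each divisor d:
13^1 ≡ 13
13^2 ≡ 169
13^4 ≡ 81
13^8 ≡ 153
13^11 ≡ 77
13^22 ≡ 55
13^44 ≡ 177
13^88 ≡ 1
So ord_178(13) = 88, hence |⟨13⟩| = 88.
The index is φ(178) / ord(13) = 88 / 88 = 1.

1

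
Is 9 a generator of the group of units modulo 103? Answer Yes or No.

φ(103) = 103 − 1 = 102 = 2 · 3 · 17.
It suffices to check that the order of 9 is not a proper divisor of 102: compute 9^(102/q) for q ∈ {2, 3, 17}.
9^51 ≡ 1 (mod 103)  [q = 2: ≡ 1 ✗]
9^34 ≡ 1 (mod 103)  [q = 3: ≡ 1 ✗]
9^6 ≡ 64 (mod 103)  [q = 17: ≢ 1 ✓]
Since 9^51 ≡ 1, the order of 9 divides 51 < 102, so 9 is not a primitive root.

No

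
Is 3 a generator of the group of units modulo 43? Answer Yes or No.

Yes

φ(43) = 43 − 1 = 42 = 2 · 3 · 7.
3 is a primitive root mod 43 iff 3^(φ(43)/q) ≢ 1 for every prime q | φ(43), i.e. q ∈ {2, 3, 7}.
3^21 ≡ 42 (mod 43)  [q = 2: ≢ 1 ✓]
3^14 ≡ 36 (mod 43)  [q = 3: ≢ 1 ✓]
3^6 ≡ 41 (mod 43)  [q = 7: ≢ 1 ✓]
Every test exponent gives a nontrivial residue, hence 3 generates the full group.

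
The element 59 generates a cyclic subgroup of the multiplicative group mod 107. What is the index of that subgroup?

1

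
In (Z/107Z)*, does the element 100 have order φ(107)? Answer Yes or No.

No

φ(107) = 107 − 1 = 106 = 2 · 53.
It suffices to check that the order of 100 is not a proper divisor of 106: compute 100^(106/q) for q ∈ {2, 53}.
100^53 ≡ 1 (mod 107)  [q = 2: ≡ 1 ✗]
100^2 ≡ 49 (mod 107)  [q = 53: ≢ 1 ✓]
The check at q = 2 fails, so 100 generates a proper subgroup.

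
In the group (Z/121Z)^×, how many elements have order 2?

1

φ(121) = φ(11^2) = 11·(11−1) = 110 = 2 · 5 · 11.
Since (Z/121Z)^× is cyclic of order 110, the number of elements of order d is φ(d) when d | 110 and 0 otherwise.
2 | 110, and φ(2) = 2 − 1 = 1.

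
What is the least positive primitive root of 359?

7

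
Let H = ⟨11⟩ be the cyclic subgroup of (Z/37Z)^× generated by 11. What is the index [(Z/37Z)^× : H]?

6

Since 11 ∈ (Z/37Z)^×, its order divides φ(37) = 37 − 1 = 36 = 2^2 · 3^2.
Divisors of 36: 1, 2, 3, 4, 6, 9, 12, 18, 36.
Evaluate successive powers at the divisors of 36:
11^1 ≡ 11 (mod 37)
11^2 ≡ 10 (mod 37)
11^3 ≡ 36 (mod 37)
11^4 ≡ 26 (mod 37)
11^6 ≡ 1 (mod 37) ✓
The order of 11 is 6, so the subgroup it generates has 6 elements.
The index is φ(37) / ord(11) = 36 / 6 = 6.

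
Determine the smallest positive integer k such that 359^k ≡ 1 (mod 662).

330

Since 359 ∈ (Z/662Z)^×, its order divides φ(662) = φ(2)·φ(331) = 1·330 = 330 = 2 · 3 · 5 · 11.
Divisors of 330: 1, 2, 3, 5, 6, 10, 11, 15, 22, 30, 33, 55, 66, 110, 165, 330.
Test each divisor d:
359^1 ≡ 359
359^2 ≡ 453
359^3 ≡ 437
359^5 ≡ 23
359^6 ≡ 313
359^10 ≡ 529
359^11 ≡ 579
359^15 ≡ 251
359^22 ≡ 269
359^30 ≡ 111
359^33 ≡ 181
359^55 ≡ 363
359^66 ≡ 323
359^110 ≡ 31
359^165 ≡ 661
359^330 ≡ 1
So ord_662(359) = 330.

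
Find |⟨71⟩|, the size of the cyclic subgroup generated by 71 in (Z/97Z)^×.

ord(71) | φ(97) = 97 − 1 = 96 = 2^5 · 3.
Divisors of 96: 1, 2, 3, 4, 6, 8, 12, 16, 24, 32, 48, 96.
Check 71^d mod 97 for each divisor in increasing order:
71^1 ≡ 71 (mod 97)
71^2 ≡ 94 (mod 97)
71^3 ≡ 78 (mod 97)
71^4 ≡ 9 (mod 97)
71^6 ≡ 70 (mod 97)
71^8 ≡ 81 (mod 97)
71^12 ≡ 50 (mod 97)
71^16 ≡ 62 (mod 97)
71^24 ≡ 75 (mod 97)
71^32 ≡ 61 (mod 97)
71^48 ≡ 96 (mod 97)
71^96 ≡ 1 (mod 97) ✓
So ord_97(71) = 96.

96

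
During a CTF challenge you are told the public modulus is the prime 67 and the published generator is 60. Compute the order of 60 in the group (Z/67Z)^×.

33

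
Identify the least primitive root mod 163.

2

φ(163) = 163 − 1 = 162 = 2 · 3^4.
Test candidates g = 2, 3, … against the prime factors q ∈ {2, 3} of φ(163): g is a generator iff g^(162/q) ≢ 1 for every such q.
g = 2: 2^81 ≡ 162; 2^54 ≡ 104 — none is 1, so 2 is a primitive root.
So 2 is the smallest generator of (Z/163Z)^×.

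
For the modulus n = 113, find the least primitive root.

3

φ(113) = 113 − 1 = 112 = 2^4 · 7.
g is a primitive root iff g^(112/q) ≢ 1 (mod 113) for each prime q ∈ {2, 7}.
g = 2: 2^56 ≡ 1 — hits 1, so not a primitive root.
g = 3: 3^56 ≡ 112; 3^16 ≡ 49 — none is 1, so 3 is a primitive root.
The smallest primitive root modulo 113 is 3.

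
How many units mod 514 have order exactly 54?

φ(514) = φ(2)·φ(257) = 1·256 = 256 = 2^8.
In a cyclic group of order 256, there are φ(d) elements of order d for each divisor d of 256, and zero for non-divisors.
54 does not divide 256, so no element of (Z/514Z)^× has order 54.

0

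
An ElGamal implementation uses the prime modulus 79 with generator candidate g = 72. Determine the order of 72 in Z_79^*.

39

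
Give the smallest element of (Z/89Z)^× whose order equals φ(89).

φ(89) = 89 − 1 = 88 = 2^3 · 11.
g is a primitive root iff g^(88/q) ≢ 1 (mod 89) for each prime q ∈ {2, 11}.
g = 2: 2^44 ≡ 1 — hits 1, so not a primitive root.
g = 3: 3^44 ≡ 88; 3^8 ≡ 64 — none is 1, so 3 is a primitive root.
So 3 is the smallest generator of (Z/89Z)^×.

3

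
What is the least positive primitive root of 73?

5

φ(73) = 73 − 1 = 72 = 2^3 · 3^2.
g is a primitive root iff g^(72/q) ≢ 1 (mod 73) for each prime q ∈ {2, 3}.
g = 2: 2^36 ≡ 1 — hits 1, so not a primitive root.
g = 3: 3^36 ≡ 1 — hits 1, so not a primitive root.
g = 4: 4^36 ≡ 1 — hits 1, so not a primitive root.
g = 5: 5^36 ≡ 72; 5^24 ≡ 8 — none is 1, so 5 is a primitive root.
The smallest primitive root modulo 73 is 5.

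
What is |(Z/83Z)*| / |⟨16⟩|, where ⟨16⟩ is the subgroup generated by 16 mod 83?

2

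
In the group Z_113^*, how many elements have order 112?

48

φ(113) = 113 − 1 = 112 = 2^4 · 7.
Since (Z/113Z)^× is cyclic of order 112, the number of elements of order d is φ(d) when d | 112 and 0 otherwise.
112 = 2^4 · 7 divides 112, and φ(112) = 48.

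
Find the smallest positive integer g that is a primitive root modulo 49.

φ(49) = φ(7^2) = 7·(7−1) = 42 = 2 · 3 · 7.
g is a primitive root iff g^(42/q) ≢ 1 (mod 49) for each prime q ∈ {2, 3, 7}.
g = 2: 2^21 ≡ 1 — hits 1, so not a primitive root.
g = 3: 3^21 ≡ 48; 3^14 ≡ 30; 3^6 ≡ 43 — none is 1, so 3 is a primitive root.
So 3 is the smallest generator of (Z/49Z)^×.

3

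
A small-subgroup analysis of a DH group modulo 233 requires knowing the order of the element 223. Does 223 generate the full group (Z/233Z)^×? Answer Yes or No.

φ(233) = 233 − 1 = 232 = 2^3 · 29.
An element g generates (Z/233Z)^× iff g^(232/q) ≢ 1 (mod 233) for each prime q ∈ {2, 29}.
223^116 ≡ 232 (mod 233)  [q = 2: ≢ 1 ✓]
223^8 ≡ 128 (mod 233)  [q = 29: ≢ 1 ✓]
Every test exponent gives a nontrivial residue, hence 223 generates the full group.

Yes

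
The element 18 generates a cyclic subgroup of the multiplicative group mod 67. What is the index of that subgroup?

1

The order of 18 must divide φ(67) = 67 − 1 = 66 = 2 · 3 · 11.
Divisors of 66: 1, 2, 3, 6, 11, 22, 33, 66.
Compute 18^d (mod 67) for the divisors d until we hit 1:
18^1 ≡ 18 (mod 67)
18^2 ≡ 56 (mod 67)
18^3 ≡ 3 (mod 67)
18^6 ≡ 9 (mod 67)
18^11 ≡ 38 (mod 67)
18^22 ≡ 37 (mod 67)
18^33 ≡ 66 (mod 67)
18^66 ≡ 1 (mod 67) ✓
The order of 18 is 66, so the subgroup it generates has 66 elements.
Index = |(Z/67Z)^×| / |⟨18⟩| = 66 / 66 = 1.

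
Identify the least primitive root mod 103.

5

φ(103) = 103 − 1 = 102 = 2 · 3 · 17.
g is a primitive root iff g^(102/q) ≢ 1 (mod 103) for each prime q ∈ {2, 3, 17}.
g = 2: 2^51 ≡ 1 — hits 1, so not a primitive root.
g = 3: 3^51 ≡ 102; 3^34 ≡ 1 — hits 1, so not a primitive root.
g = 4: 4^51 ≡ 1 — hits 1, so not a primitive root.
g = 5: 5^51 ≡ 102; 5^34 ≡ 56; 5^6 ≡ 72 — none is 1, so 5 is a primitive root.
So 5 is the smallest generator of (Z/103Z)^×.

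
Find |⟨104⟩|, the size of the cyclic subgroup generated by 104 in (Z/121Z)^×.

55

The order of 104 must divide φ(121) = φ(11^2) = 11·(11−1) = 110 = 2 · 5 · 11.
Divisors of 110: 1, 2, 5, 10, 11, 22, 55, 110.
Compute 104^d (mod 121) for the divisors d until we hit 1:
104^1 ≡ 104 (mod 121)
104^2 ≡ 47 (mod 121)
104^5 ≡ 78 (mod 121)
104^10 ≡ 34 (mod 121)
104^11 ≡ 27 (mod 121)
104^22 ≡ 3 (mod 121)
104^55 ≡ 1 (mod 121) ✓
The smallest such exponent is 55, so the order of 104 is 55.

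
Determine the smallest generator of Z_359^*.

φ(359) = 359 − 1 = 358 = 2 · 179.
Test candidates g = 2, 3, … against the prime factors q ∈ {2, 179} of φ(359): g is a generator iff g^(358/q) ≢ 1 for every such q.
g = 2: 2^179 ≡ 1 — hits 1, so not a primitive root.
g = 3: 3^179 ≡ 1 — hits 1, so not a primitive root.
g = 4: 4^179 ≡ 1 — hits 1, so not a primitive root.
g = 5: 5^179 ≡ 1 — hits 1, so not a primitive root.
g = 6: 6^179 ≡ 1 — hits 1, so not a primitive root.
g = 7: 7^179 ≡ 358; 7^2 ≡ 49 — none is 1, so 7 is a primitive root.
So 7 is the smallest generator of (Z/359Z)^×.

7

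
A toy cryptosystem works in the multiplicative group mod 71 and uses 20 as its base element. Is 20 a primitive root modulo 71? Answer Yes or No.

No

φ(71) = 71 − 1 = 70 = 2 · 5 · 7.
20 is a primitive root mod 71 iff 20^(φ(71)/q) ≢ 1 for every prime q | φ(71), i.e. q ∈ {2, 5, 7}.
20^35 ≡ 1 (mod 71)  [q = 2: ≡ 1 ✗]
20^14 ≡ 1 (mod 71)  [q = 5: ≡ 1 ✗]
20^10 ≡ 48 (mod 71)  [q = 7: ≢ 1 ✓]
Since 20^35 ≡ 1, the order of 20 divides 35 < 70, so 20 is not a primitive root.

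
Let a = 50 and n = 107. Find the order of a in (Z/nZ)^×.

Since 50 ∈ (Z/107Z)^×, its order divides φ(107) = 107 − 1 = 106 = 2 · 53.
Divisors of 106: 1, 2, 53, 106.
Compute 50^d (mod 107) for the divisors d until we hit 1:
50^1 ≡ 50
50^2 ≡ 39
50^53 ≡ 106
50^106 ≡ 1
Therefore the multiplicative order of 50 modulo 107 is 106.

106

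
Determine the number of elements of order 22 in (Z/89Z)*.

10

φ(89) = 89 − 1 = 88 = 2^3 · 11.
(Z/89Z)^× is cyclic (|G| = 88); a cyclic group of order m has exactly φ(d) elements of each order d | m, and none otherwise.
22 = 2 · 11 divides 88, and φ(22) = 10.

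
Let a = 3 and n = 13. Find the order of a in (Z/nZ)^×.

3

ord(3) | φ(13) = 13 − 1 = 12 = 2^2 · 3.
Divisors of 12: 1, 2, 3, 4, 6, 12.
Test each divisor d:
3^1 ≡ 3 (mod 13)
3^2 ≡ 9 (mod 13)
3^3 ≡ 1 (mod 13) ✓
Hence ord(3) = 3.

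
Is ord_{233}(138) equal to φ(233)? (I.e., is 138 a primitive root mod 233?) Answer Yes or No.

φ(233) = 233 − 1 = 232 = 2^3 · 29.
138 is a primitive root mod 233 iff 138^(φ(233)/q) ≢ 1 for every prime q | φ(233), i.e. q ∈ {2, 29}.
138^116 ≡ 232 (mod 233)  [q = 2: ≢ 1 ✓]
138^8 ≡ 175 (mod 233)  [q = 29: ≢ 1 ✓]
None equal 1, so ord_233(138) = 232: 138 is a primitive root.

Yes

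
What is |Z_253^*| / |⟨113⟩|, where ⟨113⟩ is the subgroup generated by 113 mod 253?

2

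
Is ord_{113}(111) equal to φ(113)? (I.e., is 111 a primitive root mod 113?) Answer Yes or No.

φ(113) = 113 − 1 = 112 = 2^4 · 7.
An element g generates (Z/113Z)^× iff g^(112/q) ≢ 1 (mod 113) for each prime q ∈ {2, 7}.
111^56 ≡ 1 (mod 113)  [q = 2: ≡ 1 ✗]
111^16 ≡ 109 (mod 113)  [q = 7: ≢ 1 ✓]
111^56 ≡ 1 shows ord(111) | 56, strictly less than φ(113); not a primitive root.

No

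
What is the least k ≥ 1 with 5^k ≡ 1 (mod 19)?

9

ord(5) | φ(19) = 19 − 1 = 18 = 2 · 3^2.
Divisors of 18: 1, 2, 3, 6, 9, 18.
Check 5^d mod 19 for each divisor in increasing order:
5^1 ≡ 5 (mod 19)
5^2 ≡ 6 (mod 19)
5^3 ≡ 11 (mod 19)
5^6 ≡ 7 (mod 19)
5^9 ≡ 1 (mod 19) ✓
Hence ord(5) = 9.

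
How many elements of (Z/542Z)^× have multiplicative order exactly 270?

φ(542) = φ(2)·φ(271) = 1·270 = 270 = 2 · 3^3 · 5.
(Z/542Z)^× is cyclic (|G| = 270); a cyclic group of order m has exactly φ(d) elements of each order d | m, and none otherwise.
270 = 2 · 3^3 · 5 divides 270, and φ(270) = 72.

72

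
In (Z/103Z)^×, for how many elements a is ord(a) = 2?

φ(103) = 103 − 1 = 102 = 2 · 3 · 17.
(Z/103Z)^× is cyclic (|G| = 102); a cyclic group of order m has exactly φ(d) elements of each order d | m, and none otherwise.
2 | 102, and φ(2) = 2 − 1 = 1.

1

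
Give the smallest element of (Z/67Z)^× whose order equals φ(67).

φ(67) = 67 − 1 = 66 = 2 · 3 · 11.
Test candidates g = 2, 3, … against the prime factors q ∈ {2, 3, 11} of φ(67): g is a generator iff g^(66/q) ≢ 1 for every such q.
g = 2: 2^33 ≡ 66; 2^22 ≡ 37; 2^6 ≡ 64 — none is 1, so 2 is a primitive root.
The smallest primitive root modulo 67 is 2.

2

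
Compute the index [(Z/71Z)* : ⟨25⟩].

14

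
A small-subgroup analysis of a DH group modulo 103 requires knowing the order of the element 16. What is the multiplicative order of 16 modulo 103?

51

By Lagrange's theorem, ord_103(16) divides φ(103) = 103 − 1 = 102 = 2 · 3 · 17.
Divisors of 102: 1, 2, 3, 6, 17, 34, 51, 102.
Evaluate successive powers at the divisors of 102:
16^1 ≡ 16 (mod 103)
16^2 ≡ 50 (mod 103)
16^3 ≡ 79 (mod 103)
16^6 ≡ 61 (mod 103)
16^17 ≡ 56 (mod 103)
16^34 ≡ 46 (mod 103)
16^51 ≡ 1 (mod 103) ✓
The smallest such exponent is 51, so the order of 16 is 51.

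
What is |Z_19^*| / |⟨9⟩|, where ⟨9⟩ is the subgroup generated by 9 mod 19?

2

The order of 9 must divide φ(19) = 19 − 1 = 18 = 2 · 3^2.
Divisors of 18: 1, 2, 3, 6, 9, 18.
Compute 9^d (mod 19) for the divisors d until we hit 1:
9^1 ≡ 9 (mod 19)
9^2 ≡ 5 (mod 19)
9^3 ≡ 7 (mod 19)
9^6 ≡ 11 (mod 19)
9^9 ≡ 1 (mod 19) ✓
So ord_19(9) = 9, hence |⟨9⟩| = 9.
Index = |(Z/19Z)^×| / |⟨9⟩| = 18 / 9 = 2.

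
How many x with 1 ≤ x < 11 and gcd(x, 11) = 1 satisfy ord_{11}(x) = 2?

φ(11) = 11 − 1 = 10 = 2 · 5.
Since (Z/11Z)^× is cyclic of order 10, the number of elements of order d is φ(d) when d | 10 and 0 otherwise.
2 | 10, and φ(2) = 2 − 1 = 1.

1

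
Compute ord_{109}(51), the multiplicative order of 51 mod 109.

108

ord(51) | φ(109) = 109 − 1 = 108 = 2^2 · 3^3.
Divisors of 108: 1, 2, 3, 4, 6, 9, 12, 18, 27, 36, 54, 108.
Test each divisor d:
51^1 ≡ 51 (mod 109)
51^2 ≡ 94 (mod 109)
51^3 ≡ 107 (mod 109)
51^4 ≡ 7 (mod 109)
51^6 ≡ 4 (mod 109)
51^9 ≡ 101 (mod 109)
51^12 ≡ 16 (mod 109)
51^18 ≡ 64 (mod 109)
51^27 ≡ 33 (mod 109)
51^36 ≡ 63 (mod 109)
51^54 ≡ 108 (mod 109)
51^108 ≡ 1 (mod 109) ✓
Hence ord(51) = 108.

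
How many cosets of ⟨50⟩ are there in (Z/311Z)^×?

By Lagrange's theorem, ord_311(50) divides φ(311) = 311 − 1 = 310 = 2 · 5 · 31.
Divisors of 310: 1, 2, 5, 10, 31, 62, 155, 310.
Check 50^d mod 311 for each divisor in increasing order:
50^1 ≡ 50 (mod 311)
50^2 ≡ 12 (mod 311)
50^5 ≡ 47 (mod 311)
50^10 ≡ 32 (mod 311)
50^31 ≡ 52 (mod 311)
50^62 ≡ 216 (mod 311)
50^155 ≡ 1 (mod 311) ✓
So ord_311(50) = 155, hence |⟨50⟩| = 155.
The index is φ(311) / ord(50) = 310 / 155 = 2.

2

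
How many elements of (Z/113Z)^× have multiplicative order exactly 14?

φ(113) = 113 − 1 = 112 = 2^4 · 7.
In a cyclic group of order 112, there are φ(d) elements of order d for each divisor d of 112, and zero for non-divisors.
14 = 2 · 7 divides 112, and φ(14) = 6.

6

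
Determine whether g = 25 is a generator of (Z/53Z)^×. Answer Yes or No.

No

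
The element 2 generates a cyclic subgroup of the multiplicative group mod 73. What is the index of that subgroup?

8

ord(2) | φ(73) = 73 − 1 = 72 = 2^3 · 3^2.
Divisors of 72: 1, 2, 3, 4, 6, 8, 9, 12, 18, 24, 36, 72.
Check 2^d mod 73 for each divisor in increasing order:
2^1 ≡ 2 (mod 73)
2^2 ≡ 4 (mod 73)
2^3 ≡ 8 (mod 73)
2^4 ≡ 16 (mod 73)
2^6 ≡ 64 (mod 73)
2^8 ≡ 37 (mod 73)
2^9 ≡ 1 (mod 73) ✓
The order of 2 is 9, so the subgroup it generates has 9 elements.
Index = |(Z/73Z)^×| / |⟨2⟩| = 72 / 9 = 8.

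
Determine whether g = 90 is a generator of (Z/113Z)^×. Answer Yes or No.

Yes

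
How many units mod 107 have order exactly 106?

φ(107) = 107 − 1 = 106 = 2 · 53.
Since (Z/107Z)^× is cyclic of order 106, the number of elements of order d is φ(d) when d | 106 and 0 otherwise.
106 = 2 · 53 divides 106, and φ(106) = 52.

52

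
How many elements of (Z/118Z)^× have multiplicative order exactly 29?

φ(118) = φ(2)·φ(59) = 1·58 = 58 = 2 · 29.
(Z/118Z)^× is cyclic (|G| = 58); a cyclic group of order m has exactly φ(d) elements of each order d | m, and none otherwise.
29 | 58, and φ(29) = 29 − 1 = 28.

28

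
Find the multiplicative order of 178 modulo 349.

ord(178) | φ(349) = 349 − 1 = 348 = 2^2 · 3 · 29.
Divisors of 348: 1, 2, 3, 4, 6, 12, 29, 58, 87, 116, 174, 348.
Test each divisor d:
178^1 ≡ 178 (mod 349)
178^2 ≡ 274 (mod 349)
178^3 ≡ 261 (mod 349)
178^4 ≡ 41 (mod 349)
178^6 ≡ 66 (mod 349)
178^12 ≡ 168 (mod 349)
178^29 ≡ 348 (mod 349)
178^58 ≡ 1 (mod 349) ✓
So ord_349(178) = 58.

58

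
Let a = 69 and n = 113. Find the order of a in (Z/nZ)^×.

The order of 69 must divide φ(113) = 113 − 1 = 112 = 2^4 · 7.
Divisors of 112: 1, 2, 4, 7, 8, 14, 16, 28, 56, 112.
Check 69^d mod 113 for each divisor in increasing order:
69^1 ≡ 69
69^2 ≡ 15
69^4 ≡ 112
69^7 ≡ 95
69^8 ≡ 1
The smallest such exponent is 8, so the order of 69 is 8.

8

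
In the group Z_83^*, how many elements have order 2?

φ(83) = 83 − 1 = 82 = 2 · 41.
(Z/83Z)^× is cyclic (|G| = 82); a cyclic group of order m has exactly φ(d) elements of each order d | m, and none otherwise.
2 | 82, and φ(2) = 2 − 1 = 1.

1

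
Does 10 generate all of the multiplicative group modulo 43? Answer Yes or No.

φ(43) = 43 − 1 = 42 = 2 · 3 · 7.
It suffices to check that the order of 10 is not a proper divisor of 42: compute 10^(42/q) for q ∈ {2, 3, 7}.
10^21 ≡ 1 (mod 43)  [q = 2: ≡ 1 ✗]
10^14 ≡ 36 (mod 43)  [q = 3: ≢ 1 ✓]
10^6 ≡ 35 (mod 43)  [q = 7: ≢ 1 ✓]
The check at q = 2 fails, so 10 generates a proper subgroup.

No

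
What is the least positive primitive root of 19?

2

φ(19) = 19 − 1 = 18 = 2 · 3^2.
Test candidates g = 2, 3, … against the prime factors q ∈ {2, 3} of φ(19): g is a generator iff g^(18/q) ≢ 1 for every such q.
g = 2: 2^9 ≡ 18; 2^6 ≡ 7 — none is 1, so 2 is a primitive root.
Hence the least primitive root of 19 is 2.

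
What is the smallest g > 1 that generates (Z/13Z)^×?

2

φ(13) = 13 − 1 = 12 = 2^2 · 3.
Test candidates g = 2, 3, … against the prime factors q ∈ {2, 3} of φ(13): g is a generator iff g^(12/q) ≢ 1 for every such q.
g = 2: 2^6 ≡ 12; 2^4 ≡ 3 — none is 1, so 2 is a primitive root.
So 2 is the smallest generator of (Z/13Z)^×.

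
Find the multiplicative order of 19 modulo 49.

6

By Lagrange's theorem, ord_49(19) divides φ(49) = φ(7^2) = 7·(7−1) = 42 = 2 · 3 · 7.
Divisors of 42: 1, 2, 3, 6, 7, 14, 21, 42.
Evaluate successive powers at the divisors of 42:
19^1 ≡ 19 (mod 49)
19^2 ≡ 18 (mod 49)
19^3 ≡ 48 (mod 49)
19^6 ≡ 1 (mod 49) ✓
The smallest such exponent is 6, so the order of 19 is 6.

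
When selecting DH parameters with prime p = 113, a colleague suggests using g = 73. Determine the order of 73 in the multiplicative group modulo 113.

Since 73 ∈ (Z/113Z)^×, its order divides φ(113) = 113 − 1 = 112 = 2^4 · 7.
Divisors of 112: 1, 2, 4, 7, 8, 14, 16, 28, 56, 112.
Check 73^d mod 113 for each divisor in increasing order:
73^1 ≡ 73
73^2 ≡ 18
73^4 ≡ 98
73^7 ≡ 65
73^8 ≡ 112
73^14 ≡ 44
73^16 ≡ 1
So ord_113(73) = 16.

16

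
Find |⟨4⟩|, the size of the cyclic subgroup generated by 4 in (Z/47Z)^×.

23

ord(4) | φ(47) = 47 − 1 = 46 = 2 · 23.
Divisors of 46: 1, 2, 23, 46.
Check 4^d mod 47 for each divisor in increasing order:
4^1 ≡ 4 (mod 47)
4^2 ≡ 16 (mod 47)
4^23 ≡ 1 (mod 47) ✓
Hence ord(4) = 23.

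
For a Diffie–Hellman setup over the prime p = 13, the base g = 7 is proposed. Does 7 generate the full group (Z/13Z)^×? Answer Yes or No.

φ(13) = 13 − 1 = 12 = 2^2 · 3.
An element g generates (Z/13Z)^× iff g^(12/q) ≢ 1 (mod 13) for each prime q ∈ {2, 3}.
7^6 ≡ 12 (mod 13)  [q = 2: ≢ 1 ✓]
7^4 ≡ 9 (mod 13)  [q = 3: ≢ 1 ✓]
All checks pass, so 7 has order 12 and is a primitive root modulo 13.

Yes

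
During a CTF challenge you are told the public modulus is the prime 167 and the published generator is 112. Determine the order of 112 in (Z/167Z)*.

83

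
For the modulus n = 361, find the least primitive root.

φ(361) = φ(19^2) = 19·(19−1) = 342 = 2 · 3^2 · 19.
g is a primitive root iff g^(342/q) ≢ 1 (mod 361) for each prime q ∈ {2, 3, 19}.
g = 2: 2^171 ≡ 360; 2^114 ≡ 292; 2^18 ≡ 58 — none is 1, so 2 is a primitive root.
So 2 is the smallest generator of (Z/361Z)^×.

2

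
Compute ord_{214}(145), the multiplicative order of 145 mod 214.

106

ord(145) | φ(214) = φ(2)·φ(107) = 1·106 = 106 = 2 · 53.
Divisors of 106: 1, 2, 53, 106.
Check 145^d mod 214 for each divisor in increasing order:
145^1 ≡ 145 (mod 214)
145^2 ≡ 53 (mod 214)
145^53 ≡ 213 (mod 214)
145^106 ≡ 1 (mod 214) ✓
Therefore the multiplicative order of 145 modulo 214 is 106.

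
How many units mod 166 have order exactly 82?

40

φ(166) = φ(2)·φ(83) = 1·82 = 82 = 2 · 41.
Since (Z/166Z)^× is cyclic of order 82, the number of elements of order d is φ(d) when d | 82 and 0 otherwise.
82 = 2 · 41 divides 82, and φ(82) = 40.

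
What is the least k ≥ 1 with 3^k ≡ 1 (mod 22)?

The order of 3 must divide φ(22) = φ(2)·φ(11) = 1·10 = 10 = 2 · 5.
Divisors of 10: 1, 2, 5, 10.
Evaluate successive powers at the divisors of 10:
3^1 ≡ 3
3^2 ≡ 9
3^5 ≡ 1
The smallest such exponent is 5, so the order of 3 is 5.

5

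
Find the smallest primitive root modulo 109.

6

φ(109) = 109 − 1 = 108 = 2^2 · 3^3.
Test candidates g = 2, 3, … against the prime factors q ∈ {2, 3} of φ(109): g is a generator iff g^(108/q) ≢ 1 for every such q.
g = 2: 2^54 ≡ 108; 2^36 ≡ 1 — hits 1, so not a primitive root.
g = 3: 3^54 ≡ 1 — hits 1, so not a primitive root.
g = 4: 4^54 ≡ 1 — hits 1, so not a primitive root.
g = 5: 5^54 ≡ 1 — hits 1, so not a primitive root.
g = 6: 6^54 ≡ 108; 6^36 ≡ 63 — none is 1, so 6 is a primitive root.
Hence the least primitive root of 109 is 6.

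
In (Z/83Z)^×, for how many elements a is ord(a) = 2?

1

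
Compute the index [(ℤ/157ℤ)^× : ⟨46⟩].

Since 46 ∈ (Z/157Z)^×, its order divides φ(157) = 157 − 1 = 156 = 2^2 · 3 · 13.
Divisors of 156: 1, 2, 3, 4, 6, 12, 13, 26, 39, 52, 78, 156.
Evaluate successive powers at the divisors of 156:
46^1 ≡ 46 (mod 157)
46^2 ≡ 75 (mod 157)
46^3 ≡ 153 (mod 157)
46^4 ≡ 130 (mod 157)
46^6 ≡ 16 (mod 157)
46^12 ≡ 99 (mod 157)
46^13 ≡ 1 (mod 157) ✓
So ord_157(46) = 13, hence |⟨46⟩| = 13.
The index is φ(157) / ord(46) = 156 / 13 = 12.

12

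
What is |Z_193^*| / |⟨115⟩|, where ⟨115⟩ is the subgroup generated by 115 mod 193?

1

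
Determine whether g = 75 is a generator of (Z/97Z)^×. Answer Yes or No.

No

φ(97) = 97 − 1 = 96 = 2^5 · 3.
Test 75^(96/q) mod 97 for each prime factor q of 96:
75^48 ≡ 1 (mod 97)  [q = 2: ≡ 1 ✗]
75^32 ≡ 1 (mod 97)  [q = 3: ≡ 1 ✗]
Since 75^48 ≡ 1, the order of 75 divides 48 < 96, so 75 is not a primitive root.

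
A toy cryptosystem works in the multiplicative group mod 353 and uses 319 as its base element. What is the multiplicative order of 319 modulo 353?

44

By Lagrange's theorem, ord_353(319) divides φ(353) = 353 − 1 = 352 = 2^5 · 11.
Divisors of 352: 1, 2, 4, 8, 11, 16, 22, 32, 44, 88, 176, 352.
Compute 319^d (mod 353) for the divisors d until we hit 1:
319^1 ≡ 319 (mod 353)
319^2 ≡ 97 (mod 353)
319^4 ≡ 231 (mod 353)
319^8 ≡ 58 (mod 353)
319^11 ≡ 42 (mod 353)
319^16 ≡ 187 (mod 353)
319^22 ≡ 352 (mod 353)
319^32 ≡ 22 (mod 353)
319^44 ≡ 1 (mod 353) ✓
The smallest such exponent is 44, so the order of 319 is 44.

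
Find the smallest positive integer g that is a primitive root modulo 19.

2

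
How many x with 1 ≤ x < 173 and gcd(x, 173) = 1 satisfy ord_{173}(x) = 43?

42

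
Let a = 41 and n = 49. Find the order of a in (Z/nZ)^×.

Since 41 ∈ (Z/49Z)^×, its order divides φ(49) = φ(7^2) = 7·(7−1) = 42 = 2 · 3 · 7.
Divisors of 42: 1, 2, 3, 6, 7, 14, 21, 42.
Evaluate successive powers at the divisors of 42:
41^1 ≡ 41
41^2 ≡ 15
41^3 ≡ 27
41^6 ≡ 43
41^7 ≡ 48
41^14 ≡ 1
Hence ord(41) = 14.

14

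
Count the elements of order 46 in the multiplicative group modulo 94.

φ(94) = φ(2)·φ(47) = 1·46 = 46 = 2 · 23.
Since (Z/94Z)^× is cyclic of order 46, the number of elements of order d is φ(d) when d | 46 and 0 otherwise.
46 = 2 · 23 divides 46, and φ(46) = 22.

22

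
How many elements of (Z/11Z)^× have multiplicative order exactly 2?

1

φ(11) = 11 − 1 = 10 = 2 · 5.
In a cyclic group of order 10, there are φ(d) elements of order d for each divisor d of 10, and zero for non-divisors.
2 | 10, and φ(2) = 2 − 1 = 1.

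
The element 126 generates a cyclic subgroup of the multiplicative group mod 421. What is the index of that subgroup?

5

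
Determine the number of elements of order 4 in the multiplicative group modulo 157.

2

φ(157) = 157 − 1 = 156 = 2^2 · 3 · 13.
(Z/157Z)^× is cyclic (|G| = 156); a cyclic group of order m has exactly φ(d) elements of each order d | m, and none otherwise.
4 = 2^2 divides 156, and φ(4) = 2.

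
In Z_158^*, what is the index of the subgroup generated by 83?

Since 83 ∈ (Z/158Z)^×, its order divides φ(158) = φ(2)·φ(79) = 1·78 = 78 = 2 · 3 · 13.
Divisors of 78: 1, 2, 3, 6, 13, 26, 39, 78.
Test each divisor d:
83^1 ≡ 83
83^2 ≡ 95
83^3 ≡ 143
83^6 ≡ 67
83^13 ≡ 23
83^26 ≡ 55
83^39 ≡ 1
The order of 83 is 39, so the subgroup it generates has 39 elements.
Index = |(Z/158Z)^×| / |⟨83⟩| = 78 / 39 = 2.

2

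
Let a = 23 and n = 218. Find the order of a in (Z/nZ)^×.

36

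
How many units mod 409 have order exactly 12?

φ(409) = 409 − 1 = 408 = 2^3 · 3 · 17.
Since (Z/409Z)^× is cyclic of order 408, the number of elements of order d is φ(d) when d | 408 and 0 otherwise.
12 = 2^2 · 3 divides 408, and φ(12) = 4.

4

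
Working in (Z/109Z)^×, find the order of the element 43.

The order of 43 must divide φ(109) = 109 − 1 = 108 = 2^2 · 3^3.
Divisors of 108: 1, 2, 3, 4, 6, 9, 12, 18, 27, 36, 54, 108.
Compute 43^d (mod 109) for the divisors d until we hit 1:
43^1 ≡ 43 (mod 109)
43^2 ≡ 105 (mod 109)
43^3 ≡ 46 (mod 109)
43^4 ≡ 16 (mod 109)
43^6 ≡ 45 (mod 109)
43^9 ≡ 108 (mod 109)
43^12 ≡ 63 (mod 109)
43^18 ≡ 1 (mod 109) ✓
So ord_109(43) = 18.

18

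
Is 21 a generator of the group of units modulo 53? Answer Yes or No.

Yes

φ(53) = 53 − 1 = 52 = 2^2 · 13.
Test 21^(52/q) mod 53 for each prime factor q of 52:
21^26 ≡ 52 (mod 53)  [q = 2: ≢ 1 ✓]
21^4 ≡ 24 (mod 53)  [q = 13: ≢ 1 ✓]
None equal 1, so ord_53(21) = 52: 21 is a primitive root.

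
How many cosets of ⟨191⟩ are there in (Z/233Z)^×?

1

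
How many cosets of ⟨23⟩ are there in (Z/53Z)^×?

ord(23) | φ(53) = 53 − 1 = 52 = 2^2 · 13.
Divisors of 52: 1, 2, 4, 13, 26, 52.
Evaluate successive powers at the divisors of 52:
23^1 ≡ 23
23^2 ≡ 52
23^4 ≡ 1
So ord_53(23) = 4, hence |⟨23⟩| = 4.
The index is φ(53) / ord(23) = 52 / 4 = 13.

13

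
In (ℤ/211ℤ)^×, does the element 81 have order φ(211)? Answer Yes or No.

No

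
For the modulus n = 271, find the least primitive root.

6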